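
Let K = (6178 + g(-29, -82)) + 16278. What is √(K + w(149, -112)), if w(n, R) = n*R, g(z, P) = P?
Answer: √5686 ≈ 75.406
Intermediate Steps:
w(n, R) = R*n
K = 22374 (K = (6178 - 82) + 16278 = 6096 + 16278 = 22374)
√(K + w(149, -112)) = √(22374 - 112*149) = √(22374 - 16688) = √5686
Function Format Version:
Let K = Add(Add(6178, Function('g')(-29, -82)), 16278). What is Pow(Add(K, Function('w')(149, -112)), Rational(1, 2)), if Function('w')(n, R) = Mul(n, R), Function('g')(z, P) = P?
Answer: Pow(5686, Rational(1, 2)) ≈ 75.406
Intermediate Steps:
Function('w')(n, R) = Mul(R, n)
K = 22374 (K = Add(Add(6178, -82), 16278) = Add(6096, 16278) = 22374)
Pow(Add(K, Function('w')(149, -112)), Rational(1, 2)) = Pow(Add(22374, Mul(-112, 149)), Rational(1, 2)) = Pow(Add(22374, -16688), Rational(1, 2)) = Pow(5686, Rational(1, 2))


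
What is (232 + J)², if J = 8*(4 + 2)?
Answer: 78400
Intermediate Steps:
J = 48 (J = 8*6 = 48)
(232 + J)² = (232 + 48)² = 280² = 78400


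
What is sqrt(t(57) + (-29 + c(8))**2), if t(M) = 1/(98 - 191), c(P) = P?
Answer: 2*sqrt(953529)/93 ≈ 21.000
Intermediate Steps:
t(M) = -1/93 (t(M) = 1/(-93) = -1/93)
sqrt(t(57) + (-29 + c(8))**2) = sqrt(-1/93 + (-29 + 8)**2) = sqrt(-1/93 + (-21)**2) = sqrt(-1/93 + 441) = sqrt(41012/93) = 2*sqrt(953529)/93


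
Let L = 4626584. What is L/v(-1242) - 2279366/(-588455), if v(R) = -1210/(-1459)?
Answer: 397218349361634/71203055 ≈ 5.5787e+6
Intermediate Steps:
v(R) = 1210/1459 (v(R) = -1210*(-1/1459) = 1210/1459)
L/v(-1242) - 2279366/(-588455) = 4626584/(1210/1459) - 2279366/(-588455) = 4626584*(1459/1210) - 2279366*(-1/588455) = 3375093028/605 + 2279366/588455 = 397218349361634/71203055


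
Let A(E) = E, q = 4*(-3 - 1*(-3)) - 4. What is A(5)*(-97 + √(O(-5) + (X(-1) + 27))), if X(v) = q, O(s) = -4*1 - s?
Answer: -485 + 10*√6 ≈ -460.50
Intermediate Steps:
q = -4 (q = 4*(-3 + 3) - 4 = 4*0 - 4 = 0 - 4 = -4)
O(s) = -4 - s
X(v) = -4
A(5)*(-97 + √(O(-5) + (X(-1) + 27))) = 5*(-97 + √((-4 - 1*(-5)) + (-4 + 27))) = 5*(-97 + √((-4 + 5) + 23)) = 5*(-97 + √(1 + 23)) = 5*(-97 + √24) = 5*(-97 + 2*√6) = -485 + 10*√6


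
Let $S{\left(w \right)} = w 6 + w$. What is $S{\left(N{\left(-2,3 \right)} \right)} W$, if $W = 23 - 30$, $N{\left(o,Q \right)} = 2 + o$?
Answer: $0$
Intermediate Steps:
$W = -7$
$S{\left(w \right)} = 7 w$ ($S{\left(w \right)} = 6 w + w = 7 w$)
$S{\left(N{\left(-2,3 \right)} \right)} W = 7 \left(2 - 2\right) \left(-7\right) = 7 \cdot 0 \left(-7\right) = 0 \left(-7\right) = 0$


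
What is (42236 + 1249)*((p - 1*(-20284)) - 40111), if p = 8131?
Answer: -508600560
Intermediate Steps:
(42236 + 1249)*((p - 1*(-20284)) - 40111) = (42236 + 1249)*((8131 - 1*(-20284)) - 40111) = 43485*((8131 + 20284) - 40111) = 43485*(28415 - 40111) = 43485*(-11696) = -508600560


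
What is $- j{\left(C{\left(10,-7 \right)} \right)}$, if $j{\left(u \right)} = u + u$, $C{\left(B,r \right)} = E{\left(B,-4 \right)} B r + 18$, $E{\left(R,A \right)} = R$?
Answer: $1364$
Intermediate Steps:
$C{\left(B,r \right)} = 18 + r B^{2}$ ($C{\left(B,r \right)} = B B r + 18 = B^{2} r + 18 = r B^{2} + 18 = 18 + r B^{2}$)
$j{\left(u \right)} = 2 u$
$- j{\left(C{\left(10,-7 \right)} \right)} = - 2 \left(18 - 7 \cdot 10^{2}\right) = - 2 \left(18 - 700\right) = - 2 \left(-682\right) = \left(-1\right) \left(-1364\right) = 1364$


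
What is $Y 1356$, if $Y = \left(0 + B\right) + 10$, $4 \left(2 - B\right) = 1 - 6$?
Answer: $17967$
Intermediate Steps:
$B = \frac{13}{4}$ ($B = 2 - \frac{1 - 6}{4} = 2 - - \frac{5}{4} = 2 + \frac{5}{4} = \frac{13}{4} \approx 3.25$)
$Y = \frac{53}{4}$ ($Y = \left(0 + \frac{13}{4}\right) + 10 = \frac{13}{4} + 10 = \frac{53}{4} \approx 13.25$)
$Y 1356 = \frac{53}{4} \cdot 1356 = 17967$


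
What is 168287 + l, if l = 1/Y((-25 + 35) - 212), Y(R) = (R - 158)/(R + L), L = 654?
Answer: 15145717/90 ≈ 1.6829e+5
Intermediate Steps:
Y(R) = (-158 + R)/(654 + R) (Y(R) = (R - 158)/(R + 654) = (-158 + R)/(654 + R))
l = -113/90 (l = 1/((-158 + ((-25 + 35) - 212))/(654 + ((-25 + 35) - 212))) = 1/((-158 + (10 - 212))/(654 + (10 - 212))) = 1/((-158 - 202)/(654 - 202)) = 1/(-360/452) = 1/((1/452)*(-360)) = 1/(-90/113) = -113/90 ≈ -1.2556)
168287 + l = 168287 - 113/90 = 15145717/90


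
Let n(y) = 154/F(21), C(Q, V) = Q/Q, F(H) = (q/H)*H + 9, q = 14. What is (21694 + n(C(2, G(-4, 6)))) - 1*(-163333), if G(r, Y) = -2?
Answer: 4255775/23 ≈ 1.8503e+5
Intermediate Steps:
F(H) = 23 (F(H) = (14/H)*H + 9 = 14 + 9 = 23)
C(Q, V) = 1
n(y) = 154/23
(21694 + n(C(2, G(-4, 6)))) - 1*(-163333) = (21694 + 154/23) - 1*(-163333) = 499116/23 + 163333 = 4255775/23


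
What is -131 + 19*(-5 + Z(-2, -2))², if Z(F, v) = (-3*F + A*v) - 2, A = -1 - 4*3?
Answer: 11744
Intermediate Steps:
A = -13 (A = -1 - 12 = -13)
Z(F, v) = -2 - 13*v - 3*F (Z(F, v) = (-3*F - 13*v) - 2 = (-13*v - 3*F) - 2 = -2 - 13*v - 3*F)
-131 + 19*(-5 + Z(-2, -2))² = -131 + 19*(-5 + (-2 - 13*(-2) - 3*(-2)))² = -131 + 19*(-5 + (-2 + 26 + 6))² = -131 + 19*(-5 + 30)² = -131 + 19*25² = -131 + 19*625 = -131 + 11875 = 11744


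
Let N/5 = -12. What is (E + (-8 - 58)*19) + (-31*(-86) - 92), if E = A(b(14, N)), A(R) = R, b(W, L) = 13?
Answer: 1333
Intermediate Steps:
N = -60 (N = 5*(-12) = -60)
E = 13
(E + (-8 - 58)*19) + (-31*(-86) - 92) = (13 + (-8 - 58)*19) + (-31*(-86) - 92) = (13 - 66*19) + (2666 - 92) = (13 - 1254) + 2574 = -1241 + 2574 = 1333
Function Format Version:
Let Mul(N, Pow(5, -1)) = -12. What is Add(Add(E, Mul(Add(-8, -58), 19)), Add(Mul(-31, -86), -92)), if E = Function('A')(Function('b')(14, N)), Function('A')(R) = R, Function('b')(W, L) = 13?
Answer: 1333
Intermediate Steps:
N = -60 (N = Mul(5, -12) = -60)
E = 13
Add(Add(E, Mul(Add(-8, -58), 19)), Add(Mul(-31, -86), -92)) = Add(Add(13, Mul(Add(-8, -58), 19)), Add(Mul(-31, -86), -92)) = Add(Add(13, Mul(-66, 19)), Add(2666, -92)) = Add(Add(13, -1254), 2574) = Add(-1241, 2574) = 1333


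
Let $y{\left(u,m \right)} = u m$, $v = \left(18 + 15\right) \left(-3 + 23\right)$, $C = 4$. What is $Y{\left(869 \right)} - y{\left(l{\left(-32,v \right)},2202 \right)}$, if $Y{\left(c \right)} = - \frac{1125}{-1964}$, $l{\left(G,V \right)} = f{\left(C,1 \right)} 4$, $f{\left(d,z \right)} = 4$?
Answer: $- \frac{69194523}{1964} \approx -35231.0$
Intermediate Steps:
$v = 660$ ($v = 33 \cdot 20 = 660$)
$l{\left(G,V \right)} = 16$ ($l{\left(G,V \right)} = 4 \cdot 4 = 16$)
$Y{\left(c \right)} = \frac{1125}{1964}$ ($Y{\left(c \right)} = \left(-1125\right) \left(- \frac{1}{1964}\right) = \frac{1125}{1964}$)
$y{\left(u,m \right)} = m u$
$Y{\left(869 \right)} - y{\left(l{\left(-32,v \right)},2202 \right)} = \frac{1125}{1964} - 2202 \cdot 16 = \frac{1125}{1964} - 35232 = - \frac{69194523}{1964}$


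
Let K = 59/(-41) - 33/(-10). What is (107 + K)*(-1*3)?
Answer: -133899/410 ≈ -326.58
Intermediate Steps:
K = 763/410 (K = 59*(-1/41) - 33*(-1/10) = -59/41 + 33/10 = 763/410 ≈ 1.8610)
(107 + K)*(-1*3) = (107 + 763/410)*(-1*3) = (44633/410)*(-3) = -133899/410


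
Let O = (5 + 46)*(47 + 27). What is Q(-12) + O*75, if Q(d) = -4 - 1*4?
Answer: 283042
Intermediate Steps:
Q(d) = -8 (Q(d) = -4 - 4 = -8)
O = 3774 (O = 51*74 = 3774)
Q(-12) + O*75 = -8 + 3774*75 = -8 + 283050 = 283042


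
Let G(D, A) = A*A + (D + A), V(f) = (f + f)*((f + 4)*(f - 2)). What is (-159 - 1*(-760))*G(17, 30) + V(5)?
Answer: 569417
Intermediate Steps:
V(f) = 2*f*(-2 + f)*(4 + f) (V(f) = (2*f)*((4 + f)*(-2 + f)) = (2*f)*((-2 + f)*(4 + f)) = 2*f*(-2 + f)*(4 + f))
G(D, A) = A + D + A² (G(D, A) = A² + (A + D) = A + D + A²)
(-159 - 1*(-760))*G(17, 30) + V(5) = (-159 - 1*(-760))*(30 + 17 + 30²) + 2*5*(-8 + 5² + 2*5) = (-159 + 760)*(30 + 17 + 900) + 2*5*(-8 + 25 + 10) = 601*947 + 2*5*27 = 569147 + 270 = 569417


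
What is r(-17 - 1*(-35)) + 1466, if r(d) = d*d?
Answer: 1790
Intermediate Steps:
r(d) = d**2
r(-17 - 1*(-35)) + 1466 = (-17 - 1*(-35))**2 + 1466 = (-17 + 35)**2 + 1466 = 18**2 + 1466 = 324 + 1466 = 1790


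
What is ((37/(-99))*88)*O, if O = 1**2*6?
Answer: -592/3 ≈ -197.33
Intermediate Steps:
O = 6 (O = 1*6 = 6)
((37/(-99))*88)*O = ((37/(-99))*88)*6 = ((37*(-1/99))*88)*6 = -37/99*88*6 = -296/9*6 = -592/3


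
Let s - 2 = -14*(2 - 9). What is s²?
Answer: 10000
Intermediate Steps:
s = 100 (s = 2 - 14*(2 - 9) = 2 - 14*(-7) = 2 + 98 = 100)
s² = 100² = 10000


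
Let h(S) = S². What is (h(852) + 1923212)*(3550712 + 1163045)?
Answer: 12487289088812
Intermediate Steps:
(h(852) + 1923212)*(3550712 + 1163045) = (852² + 1923212)*(3550712 + 1163045) = (725904 + 1923212)*4713757 = 2649116*4713757 = 12487289088812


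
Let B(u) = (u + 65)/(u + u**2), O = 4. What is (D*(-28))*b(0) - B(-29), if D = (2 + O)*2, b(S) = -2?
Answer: 136407/203 ≈ 671.96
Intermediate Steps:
B(u) = (65 + u)/(u + u**2)
D = 12 (D = (2 + 4)*2 = 6*2 = 12)
(D*(-28))*b(0) - B(-29) = (12*(-28))*(-2) - (65 - 29)/((-29)*(1 - 29)) = -336*(-2) - (-1)*36/(29*(-28)) = 672 - (-1)*(-1)*36/(29*28) = 672 - 1*9/203 = 672 - 9/203 = 136407/203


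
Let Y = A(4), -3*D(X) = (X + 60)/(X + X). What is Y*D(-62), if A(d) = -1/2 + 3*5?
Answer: -29/372 ≈ -0.077957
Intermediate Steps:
A(d) = 29/2 (A(d) = -1*1/2 + 15 = -1/2 + 15 = 29/2)
D(X) = -(60 + X)/(6*X) (D(X) = -(X + 60)/(3*(X + X)) = -(60 + X)/(3*(2*X)) = -(60 + X)*1/(2*X)/3 = -(60 + X)/(6*X))
Y = 29/2 ≈ 14.500
Y*D(-62) = 29*((1/6)*(-60 - 1*(-62))/(-62))/2 = 29*((1/6)*(-1/62)*(-60 + 62))/2 = 29*((1/6)*(-1/62)*2)/2 = (29/2)*(-1/186) = -29/372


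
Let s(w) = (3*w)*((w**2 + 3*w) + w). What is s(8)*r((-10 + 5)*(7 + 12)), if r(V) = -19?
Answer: -43776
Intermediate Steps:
s(w) = 3*w*(w**2 + 4*w) (s(w) = (3*w)*(w**2 + 4*w) = 3*w*(w**2 + 4*w))
s(8)*r((-10 + 5)*(7 + 12)) = (3*8**2*(4 + 8))*(-19) = (3*64*12)*(-19) = 2304*(-19) = -43776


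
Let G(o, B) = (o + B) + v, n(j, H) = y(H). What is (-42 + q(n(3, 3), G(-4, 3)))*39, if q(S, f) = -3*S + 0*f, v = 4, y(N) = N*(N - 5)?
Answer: -936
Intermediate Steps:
y(N) = N*(-5 + N)
n(j, H) = H*(-5 + H)
G(o, B) = 4 + B + o (G(o, B) = (o + B) + 4 = (B + o) + 4 = 4 + B + o)
q(S, f) = -3*S (q(S, f) = -3*S + 0 = -3*S)
(-42 + q(n(3, 3), G(-4, 3)))*39 = (-42 - 9*(-5 + 3))*39 = (-42 - 9*(-2))*39 = (-42 - 3*(-6))*39 = (-42 + 18)*39 = -24*39 = -936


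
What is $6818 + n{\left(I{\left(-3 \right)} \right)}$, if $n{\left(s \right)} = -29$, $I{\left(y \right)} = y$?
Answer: $6789$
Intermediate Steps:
$6818 + n{\left(I{\left(-3 \right)} \right)} = 6818 - 29 = 6789$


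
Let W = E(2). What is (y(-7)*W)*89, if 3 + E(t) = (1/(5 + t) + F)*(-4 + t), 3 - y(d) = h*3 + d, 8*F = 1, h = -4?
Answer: -96921/14 ≈ -6922.9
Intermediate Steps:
F = ⅛ (F = (⅛)*1 = ⅛ ≈ 0.12500)
y(d) = 15 - d (y(d) = 3 - (-4*3 + d) = 3 - (-12 + d) = 3 + (12 - d) = 15 - d)
E(t) = -3 + (-4 + t)*(⅛ + 1/(5 + t)) (E(t) = -3 + (1/(5 + t) + ⅛)*(-4 + t) = -3 + (⅛ + 1/(5 + t))*(-4 + t) = -3 + (-4 + t)*(⅛ + 1/(5 + t)))
W = -99/28 (W = (-172 + 2² - 15*2)/(8*(5 + 2)) = (⅛)*(-172 + 4 - 30)/7 = (⅛)*(⅐)*(-198) = -99/28 ≈ -3.5357)
(y(-7)*W)*89 = ((15 - 1*(-7))*(-99/28))*89 = ((15 + 7)*(-99/28))*89 = (22*(-99/28))*89 = -1089/14*89 = -96921/14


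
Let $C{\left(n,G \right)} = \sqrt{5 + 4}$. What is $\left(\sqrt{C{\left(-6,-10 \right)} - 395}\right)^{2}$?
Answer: $-392$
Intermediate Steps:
$C{\left(n,G \right)} = 3$ ($C{\left(n,G \right)} = \sqrt{9} = 3$)
$\left(\sqrt{C{\left(-6,-10 \right)} - 395}\right)^{2} = \left(\sqrt{3 - 395}\right)^{2} = \left(\sqrt{-392}\right)^{2} = \left(14 i \sqrt{2}\right)^{2} = -392$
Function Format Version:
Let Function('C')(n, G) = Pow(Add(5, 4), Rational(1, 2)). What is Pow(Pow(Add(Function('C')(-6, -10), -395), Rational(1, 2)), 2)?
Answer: -392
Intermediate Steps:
Function('C')(n, G) = 3 (Function('C')(n, G) = Pow(9, Rational(1, 2)) = 3)
Pow(Pow(Add(Function('C')(-6, -10), -395), Rational(1, 2)), 2) = Pow(Pow(Add(3, -395), Rational(1, 2)), 2) = Pow(Pow(-392, Rational(1, 2)), 2) = Pow(Mul(14, I, Pow(2, Rational(1, 2))), 2) = -392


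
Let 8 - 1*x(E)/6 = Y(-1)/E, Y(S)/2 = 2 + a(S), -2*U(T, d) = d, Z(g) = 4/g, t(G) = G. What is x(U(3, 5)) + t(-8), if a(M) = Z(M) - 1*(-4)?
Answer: 248/5 ≈ 49.600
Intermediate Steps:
U(T, d) = -d/2
a(M) = 4 + 4/M (a(M) = 4/M - 1*(-4) = 4/M + 4 = 4 + 4/M)
Y(S) = 12 + 8/S (Y(S) = 2*(2 + (4 + 4/S)) = 2*(6 + 4/S) = 12 + 8/S)
x(E) = 48 - 24/E (x(E) = 48 - 6*(12 + 8/(-1))/E = 48 - 6*(12 + 8*(-1))/E = 48 - 6*(12 - 8)/E = 48 - 24/E)
x(U(3, 5)) + t(-8) = (48 - 24/((-½*5))) - 8 = (48 - 24/(-5/2)) - 8 = (48 - 24*(-⅖)) - 8 = (48 + 48/5) - 8 = 288/5 - 8 = 248/5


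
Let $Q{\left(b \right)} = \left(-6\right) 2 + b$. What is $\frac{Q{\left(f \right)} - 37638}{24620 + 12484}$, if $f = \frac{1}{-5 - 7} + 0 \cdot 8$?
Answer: $- \frac{451801}{445248} \approx -1.0147$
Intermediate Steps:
$f = - \frac{1}{12}$ ($f = \frac{1}{-12} + 0 = - \frac{1}{12} + 0 = - \frac{1}{12} \approx -0.083333$)
$Q{\left(b \right)} = -12 + b$
$\frac{Q{\left(f \right)} - 37638}{24620 + 12484} = \frac{\left(-12 - \frac{1}{12}\right) - 37638}{24620 + 12484} = \frac{- \frac{145}{12} - 37638}{37104} = \left(- \frac{451801}{12}\right) \frac{1}{37104} = - \frac{451801}{445248}$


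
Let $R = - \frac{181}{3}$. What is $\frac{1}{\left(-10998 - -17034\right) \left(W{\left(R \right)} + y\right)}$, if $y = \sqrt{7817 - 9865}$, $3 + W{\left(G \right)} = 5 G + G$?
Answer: $- \frac{365}{816507828} - \frac{8 i \sqrt{2}}{204126957} \approx -4.4703 \cdot 10^{-7} - 5.5425 \cdot 10^{-8} i$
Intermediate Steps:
$R = - \frac{181}{3}$ ($R = \left(-181\right) \frac{1}{3} = - \frac{181}{3} \approx -60.333$)
$W{\left(G \right)} = -3 + 6 G$ ($W{\left(G \right)} = -3 + \left(5 G + G\right) = -3 + 6 G$)
$y = 32 i \sqrt{2}$ ($y = \sqrt{-2048} = 32 i \sqrt{2} \approx 45.255 i$)
$\frac{1}{\left(-10998 - -17034\right) \left(W{\left(R \right)} + y\right)} = \frac{1}{\left(-10998 - -17034\right) \left(\left(-3 + 6 \left(- \frac{181}{3}\right)\right) + 32 i \sqrt{2}\right)} = \frac{1}{\left(-10998 + 17034\right) \left(\left(-3 - 362\right) + 32 i \sqrt{2}\right)} = \frac{1}{6036 \left(-365 + 32 i \sqrt{2}\right)}$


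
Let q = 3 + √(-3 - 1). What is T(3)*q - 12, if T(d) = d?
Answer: -3 + 6*I ≈ -3.0 + 6.0*I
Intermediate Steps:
q = 3 + 2*I (q = 3 + √(-4) = 3 + 2*I ≈ 3.0 + 2.0*I)
T(3)*q - 12 = 3*(3 + 2*I) - 12 = (9 + 6*I) - 12 = -3 + 6*I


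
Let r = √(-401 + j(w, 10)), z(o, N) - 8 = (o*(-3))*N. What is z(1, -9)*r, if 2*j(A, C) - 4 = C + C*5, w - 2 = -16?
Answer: 105*I*√41 ≈ 672.33*I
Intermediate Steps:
w = -14 (w = 2 - 16 = -14)
j(A, C) = 2 + 3*C (j(A, C) = 2 + (C + C*5)/2 = 2 + (C + 5*C)/2 = 2 + (6*C)/2 = 2 + 3*C)
z(o, N) = 8 - 3*N*o (z(o, N) = 8 + (o*(-3))*N = 8 + (-3*o)*N = 8 - 3*N*o)
r = 3*I*√41 (r = √(-401 + (2 + 3*10)) = √(-401 + (2 + 30)) = √(-401 + 32) = √(-369) = 3*I*√41 ≈ 19.209*I)
z(1, -9)*r = (8 - 3*(-9)*1)*(3*I*√41) = (8 + 27)*(3*I*√41) = 35*(3*I*√41) = 105*I*√41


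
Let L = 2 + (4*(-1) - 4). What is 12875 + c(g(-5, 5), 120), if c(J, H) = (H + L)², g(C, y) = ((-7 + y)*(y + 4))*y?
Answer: 25871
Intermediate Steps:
g(C, y) = y*(-7 + y)*(4 + y) (g(C, y) = ((-7 + y)*(4 + y))*y = y*(-7 + y)*(4 + y))
L = -6 (L = 2 + (-4 - 4) = 2 - 8 = -6)
c(J, H) = (-6 + H)² (c(J, H) = (H - 6)² = (-6 + H)²)
12875 + c(g(-5, 5), 120) = 12875 + (-6 + 120)² = 12875 + 114² = 12875 + 12996 = 25871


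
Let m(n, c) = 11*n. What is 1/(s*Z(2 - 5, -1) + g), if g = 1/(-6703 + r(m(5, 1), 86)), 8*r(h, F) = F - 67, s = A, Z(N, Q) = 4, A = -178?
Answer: -53605/38166768 ≈ -0.0014045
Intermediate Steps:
s = -178
r(h, F) = -67/8 + F/8 (r(h, F) = (F - 67)/8 = (-67 + F)/8 = -67/8 + F/8)
g = -8/53605 (g = 1/(-6703 + (-67/8 + (1/8)*86)) = 1/(-6703 + (-67/8 + 43/4)) = 1/(-6703 + 19/8) = 1/(-53605/8) = -8/53605 ≈ -0.00014924)
1/(s*Z(2 - 5, -1) + g) = 1/(-178*4 - 8/53605) = 1/(-712 - 8/53605) = 1/(-38166768/53605) = -53605/38166768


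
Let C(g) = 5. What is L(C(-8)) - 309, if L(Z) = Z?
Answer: -304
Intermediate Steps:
L(C(-8)) - 309 = 5 - 309 = -304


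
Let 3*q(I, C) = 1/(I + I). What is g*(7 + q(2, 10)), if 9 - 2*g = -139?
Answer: 3145/6 ≈ 524.17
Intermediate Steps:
g = 74 (g = 9/2 - 1/2*(-139) = 9/2 + 139/2 = 74)
q(I, C) = 1/(6*I) (q(I, C) = 1/(3*(I + I)) = 1/(3*((2*I))) = (1/(2*I))/3 = 1/(6*I))
g*(7 + q(2, 10)) = 74*(7 + (1/6)/2) = 74*(7 + (1/6)*(1/2)) = 74*(7 + 1/12) = 74*(85/12) = 3145/6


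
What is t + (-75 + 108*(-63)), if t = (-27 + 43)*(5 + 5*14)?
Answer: -5679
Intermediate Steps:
t = 1200 (t = 16*(5 + 70) = 16*75 = 1200)
t + (-75 + 108*(-63)) = 1200 + (-75 + 108*(-63)) = 1200 + (-75 - 6804) = 1200 - 6879 = -5679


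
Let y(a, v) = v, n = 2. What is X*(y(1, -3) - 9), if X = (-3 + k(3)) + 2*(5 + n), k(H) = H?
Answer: -168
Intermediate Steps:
X = 14 (X = (-3 + 3) + 2*(5 + 2) = 0 + 2*7 = 0 + 14 = 14)
X*(y(1, -3) - 9) = 14*(-3 - 9) = 14*(-12) = -168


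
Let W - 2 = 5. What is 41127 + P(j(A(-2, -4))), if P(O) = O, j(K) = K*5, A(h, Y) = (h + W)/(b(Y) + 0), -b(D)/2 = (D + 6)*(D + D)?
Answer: 1316089/32 ≈ 41128.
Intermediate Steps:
W = 7 (W = 2 + 5 = 7)
b(D) = -4*D*(6 + D) (b(D) = -2*(D + 6)*(D + D) = -2*(6 + D)*2*D = -4*D*(6 + D))
A(h, Y) = -(7 + h)/(4*Y*(6 + Y)) (A(h, Y) = (h + 7)/(-4*Y*(6 + Y) + 0) = (7 + h)/((-4*Y*(6 + Y))) = (7 + h)*(-1/(4*Y*(6 + Y))) = -(7 + h)/(4*Y*(6 + Y)))
j(K) = 5*K
41127 + P(j(A(-2, -4))) = 41127 + 5*((1/4)*(-7 - 1*(-2))/(-4*(6 - 4))) = 41127 + 5*((1/4)*(-1/4)*(-7 + 2)/2) = 41127 + 5*((1/4)*(-1/4)*(1/2)*(-5)) = 41127 + 5*(5/32) = 41127 + 25/32 = 1316089/32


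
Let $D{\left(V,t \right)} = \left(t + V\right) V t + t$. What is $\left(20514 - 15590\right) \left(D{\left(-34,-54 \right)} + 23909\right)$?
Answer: $-678098812$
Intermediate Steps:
$D{\left(V,t \right)} = t + V t \left(V + t\right)$ ($D{\left(V,t \right)} = \left(V + t\right) V t + t = V \left(V + t\right) t + t = V t \left(V + t\right) + t = t + V t \left(V + t\right)$)
$\left(20514 - 15590\right) \left(D{\left(-34,-54 \right)} + 23909\right) = \left(20514 - 15590\right) \left(- 54 \left(1 + \left(-34\right)^{2} - -1836\right) + 23909\right) = 4924 \left(- 54 \left(1 + 1156 + 1836\right) + 23909\right) = 4924 \left(\left(-54\right) 2993 + 23909\right) = 4924 \left(-161622 + 23909\right) = 4924 \left(-137713\right) = -678098812$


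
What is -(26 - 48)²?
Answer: -484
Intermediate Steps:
-(26 - 48)² = -1*(-22)² = -1*484 = -484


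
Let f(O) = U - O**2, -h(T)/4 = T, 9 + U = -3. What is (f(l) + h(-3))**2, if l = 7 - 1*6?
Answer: 1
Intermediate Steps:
U = -12 (U = -9 - 3 = -12)
h(T) = -4*T
l = 1 (l = 7 - 6 = 1)
f(O) = -12 - O**2
(f(l) + h(-3))**2 = ((-12 - 1*1**2) - 4*(-3))**2 = ((-12 - 1*1) + 12)**2 = ((-12 - 1) + 12)**2 = (-13 + 12)**2 = (-1)**2 = 1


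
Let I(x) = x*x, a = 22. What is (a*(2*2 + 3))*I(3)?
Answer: 1386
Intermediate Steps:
I(x) = x²
(a*(2*2 + 3))*I(3) = (22*(2*2 + 3))*3² = (22*(4 + 3))*9 = (22*7)*9 = 154*9 = 1386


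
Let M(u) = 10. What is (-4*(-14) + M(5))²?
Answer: 4356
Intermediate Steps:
(-4*(-14) + M(5))² = (-4*(-14) + 10)² = (56 + 10)² = 66² = 4356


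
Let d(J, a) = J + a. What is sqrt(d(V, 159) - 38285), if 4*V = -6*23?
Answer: I*sqrt(152642)/2 ≈ 195.35*I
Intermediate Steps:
V = -69/2 (V = (-6*23)/4 = (1/4)*(-138) = -69/2 ≈ -34.500)
sqrt(d(V, 159) - 38285) = sqrt((-69/2 + 159) - 38285) = sqrt(249/2 - 38285) = sqrt(-76321/2) = I*sqrt(152642)/2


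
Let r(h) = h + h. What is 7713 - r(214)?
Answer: 7285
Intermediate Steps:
r(h) = 2*h
7713 - r(214) = 7713 - 2*214 = 7713 - 1*428 = 7713 - 428 = 7285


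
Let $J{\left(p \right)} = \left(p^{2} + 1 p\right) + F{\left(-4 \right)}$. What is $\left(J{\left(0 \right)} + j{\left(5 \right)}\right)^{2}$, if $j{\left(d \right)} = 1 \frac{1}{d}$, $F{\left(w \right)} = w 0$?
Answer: $\frac{1}{25} \approx 0.04$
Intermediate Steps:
$F{\left(w \right)} = 0$
$J{\left(p \right)} = p + p^{2}$ ($J{\left(p \right)} = \left(p^{2} + 1 p\right) + 0 = \left(p^{2} + p\right) + 0 = \left(p + p^{2}\right) + 0 = p + p^{2}$)
$j{\left(d \right)} = \frac{1}{d}$
$\left(J{\left(0 \right)} + j{\left(5 \right)}\right)^{2} = \left(0 \left(1 + 0\right) + \frac{1}{5}\right)^{2} = \left(0 \cdot 1 + \frac{1}{5}\right)^{2} = \left(0 + \frac{1}{5}\right)^{2} = \left(\frac{1}{5}\right)^{2} = \frac{1}{25}$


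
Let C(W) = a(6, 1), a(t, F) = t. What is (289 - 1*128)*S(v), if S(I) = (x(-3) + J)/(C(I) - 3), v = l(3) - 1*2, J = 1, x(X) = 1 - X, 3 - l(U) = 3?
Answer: 805/3 ≈ 268.33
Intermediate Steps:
l(U) = 0 (l(U) = 3 - 1*3 = 3 - 3 = 0)
C(W) = 6
v = -2 (v = 0 - 1*2 = 0 - 2 = -2)
S(I) = 5/3 (S(I) = ((1 - 1*(-3)) + 1)/(6 - 3) = ((1 + 3) + 1)/3 = (4 + 1)*(⅓) = 5*(⅓) = 5/3)
(289 - 1*128)*S(v) = (289 - 1*128)*(5/3) = (289 - 128)*(5/3) = 161*(5/3) = 805/3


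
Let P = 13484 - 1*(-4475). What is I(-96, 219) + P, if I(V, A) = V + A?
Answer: 18082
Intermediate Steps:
I(V, A) = A + V
P = 17959 (P = 13484 + 4475 = 17959)
I(-96, 219) + P = (219 - 96) + 17959 = 123 + 17959 = 18082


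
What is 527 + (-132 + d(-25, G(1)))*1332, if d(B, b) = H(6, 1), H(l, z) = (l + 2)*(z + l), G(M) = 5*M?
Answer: -100705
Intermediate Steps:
H(l, z) = (2 + l)*(l + z)
d(B, b) = 56 (d(B, b) = 6² + 2*6 + 2*1 + 6*1 = 36 + 12 + 2 + 6 = 56)
527 + (-132 + d(-25, G(1)))*1332 = 527 + (-132 + 56)*1332 = 527 - 76*1332 = 527 - 101232 = -100705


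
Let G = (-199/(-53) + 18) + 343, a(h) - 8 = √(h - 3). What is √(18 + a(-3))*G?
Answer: 19332*√(26 + I*√6)/53 ≈ 1861.9 + 87.514*I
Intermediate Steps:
a(h) = 8 + √(-3 + h) (a(h) = 8 + √(h - 3) = 8 + √(-3 + h))
G = 19332/53 (G = (-199*(-1/53) + 18) + 343 = (199/53 + 18) + 343 = 1153/53 + 343 = 19332/53 ≈ 364.75)
√(18 + a(-3))*G = √(18 + (8 + √(-3 - 3)))*(19332/53) = √(18 + (8 + √(-6)))*(19332/53) = √(18 + (8 + I*√6))*(19332/53) = √(26 + I*√6)*(19332/53) = 19332*√(26 + I*√6)/53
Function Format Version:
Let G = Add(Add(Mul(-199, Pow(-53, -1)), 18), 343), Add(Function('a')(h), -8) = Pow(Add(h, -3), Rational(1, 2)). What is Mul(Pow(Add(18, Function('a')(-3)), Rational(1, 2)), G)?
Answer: Mul(Rational(19332, 53), Pow(Add(26, Mul(I, Pow(6, Rational(1, 2)))), Rational(1, 2))) ≈ Add(1861.9, Mul(87.514, I))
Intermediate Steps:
Function('a')(h) = Add(8, Pow(Add(-3, h), Rational(1, 2))) (Function('a')(h) = Add(8, Pow(Add(h, -3), Rational(1, 2))) = Add(8, Pow(Add(-3, h), Rational(1, 2))))
G = Rational(19332, 53) (G = Add(Add(Mul(-199, Rational(-1, 53)), 18), 343) = Add(Add(Rational(199, 53), 18), 343) = Add(Rational(1153, 53), 343) = Rational(19332, 53) ≈ 364.75)
Mul(Pow(Add(18, Function('a')(-3)), Rational(1, 2)), G) = Mul(Pow(Add(18, Add(8, Pow(Add(-3, -3), Rational(1, 2)))), Rational(1, 2)), Rational(19332, 53)) = Mul(Pow(Add(18, Add(8, Pow(-6, Rational(1, 2)))), Rational(1, 2)), Rational(19332, 53)) = Mul(Pow(Add(18, Add(8, Mul(I, Pow(6, Rational(1, 2))))), Rational(1, 2)), Rational(19332, 53)) = Mul(Pow(Add(26, Mul(I, Pow(6, Rational(1, 2)))), Rational(1, 2)), Rational(19332, 53)) = Mul(Rational(19332, 53), Pow(Add(26, Mul(I, Pow(6, Rational(1, 2)))), Rational(1, 2)))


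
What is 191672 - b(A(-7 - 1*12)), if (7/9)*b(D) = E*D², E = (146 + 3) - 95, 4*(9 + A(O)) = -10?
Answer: 2554861/14 ≈ 1.8249e+5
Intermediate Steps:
A(O) = -23/2 (A(O) = -9 + (¼)*(-10) = -9 - 5/2 = -23/2)
E = 54 (E = 149 - 95 = 54)
b(D) = 486*D²/7 (b(D) = 9*(54*D²)/7 = 486*D²/7)
191672 - b(A(-7 - 1*12)) = 191672 - 486*(-23/2)²/7 = 191672 - 486*529/(7*4) = 191672 - 1*128547/14 = 191672 - 128547/14 = 2554861/14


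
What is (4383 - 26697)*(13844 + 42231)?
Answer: -1251257550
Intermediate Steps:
(4383 - 26697)*(13844 + 42231) = -22314*56075 = -1251257550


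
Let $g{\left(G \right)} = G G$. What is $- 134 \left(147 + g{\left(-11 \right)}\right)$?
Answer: $-35912$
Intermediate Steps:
$g{\left(G \right)} = G^{2}$
$- 134 \left(147 + g{\left(-11 \right)}\right) = - 134 \left(147 + \left(-11\right)^{2}\right) = - 134 \left(147 + 121\right) = \left(-134\right) 268 = -35912$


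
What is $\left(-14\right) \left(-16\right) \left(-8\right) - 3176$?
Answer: $-4968$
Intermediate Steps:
$\left(-14\right) \left(-16\right) \left(-8\right) - 3176 = 224 \left(-8\right) - 3176 = -1792 - 3176 = -4968$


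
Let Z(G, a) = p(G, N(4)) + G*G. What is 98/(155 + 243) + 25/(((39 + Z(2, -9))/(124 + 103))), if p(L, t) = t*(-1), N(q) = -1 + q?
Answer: 226257/1592 ≈ 142.12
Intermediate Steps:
p(L, t) = -t
Z(G, a) = -3 + G² (Z(G, a) = -(-1 + 4) + G*G = -1*3 + G² = -3 + G²)
98/(155 + 243) + 25/(((39 + Z(2, -9))/(124 + 103))) = 98/(155 + 243) + 25/(((39 + (-3 + 2²))/(124 + 103))) = 98/398 + 25/(((39 + (-3 + 4))/227)) = 98*(1/398) + 25/(((39 + 1)*(1/227))) = 49/199 + 25/((40*(1/227))) = 49/199 + 25/(40/227) = 49/199 + 25*(227/40) = 49/199 + 1135/8 = 226257/1592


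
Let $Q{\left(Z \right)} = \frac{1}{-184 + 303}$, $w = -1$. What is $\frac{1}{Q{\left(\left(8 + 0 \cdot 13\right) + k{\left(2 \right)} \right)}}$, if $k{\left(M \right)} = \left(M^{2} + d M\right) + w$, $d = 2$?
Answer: $119$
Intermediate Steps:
$k{\left(M \right)} = -1 + M^{2} + 2 M$ ($k{\left(M \right)} = \left(M^{2} + 2 M\right) - 1 = -1 + M^{2} + 2 M$)
$Q{\left(Z \right)} = \frac{1}{119}$
$\frac{1}{Q{\left(\left(8 + 0 \cdot 13\right) + k{\left(2 \right)} \right)}} = \frac{1}{\frac{1}{119}} = 119$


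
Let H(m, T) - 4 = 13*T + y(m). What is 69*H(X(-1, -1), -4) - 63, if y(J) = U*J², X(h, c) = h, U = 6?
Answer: -2961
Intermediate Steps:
y(J) = 6*J²
H(m, T) = 4 + 6*m² + 13*T (H(m, T) = 4 + (13*T + 6*m²) = 4 + (6*m² + 13*T) = 4 + 6*m² + 13*T)
69*H(X(-1, -1), -4) - 63 = 69*(4 + 6*(-1)² + 13*(-4)) - 63 = 69*(4 + 6*1 - 52) - 63 = 69*(4 + 6 - 52) - 63 = 69*(-42) - 63 = -2898 - 63 = -2961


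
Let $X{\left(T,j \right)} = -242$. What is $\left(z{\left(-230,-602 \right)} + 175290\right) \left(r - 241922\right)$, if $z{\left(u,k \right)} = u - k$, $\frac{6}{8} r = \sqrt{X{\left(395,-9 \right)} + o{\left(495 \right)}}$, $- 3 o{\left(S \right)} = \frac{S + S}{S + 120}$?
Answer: $-42496502364 + \frac{468432 i \sqrt{101926}}{41} \approx -4.2496 \cdot 10^{10} + 3.6476 \cdot 10^{6} i$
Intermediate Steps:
$o{\left(S \right)} = - \frac{2 S}{3 \left(120 + S\right)}$ ($o{\left(S \right)} = - \frac{\left(S + S\right) \frac{1}{S + 120}}{3} = - \frac{2 S \frac{1}{120 + S}}{3} = - \frac{2 S}{3 \left(120 + S\right)}$)
$r = \frac{8 i \sqrt{101926}}{123}$ ($r = \frac{4 \sqrt{-242 - \frac{990}{360 + 3 \cdot 495}}}{3} = \frac{4 \sqrt{-242 - \frac{990}{360 + 1485}}}{3} = \frac{4 \sqrt{-242 - \frac{990}{1845}}}{3} = \frac{4 \sqrt{-242 - 990 \cdot \frac{1}{1845}}}{3} = \frac{4 \sqrt{-242 - \frac{22}{41}}}{3} = \frac{4 \sqrt{- \frac{9944}{41}}}{3} = \frac{4 \frac{2 i \sqrt{101926}}{41}}{3} = \frac{8 i \sqrt{101926}}{123} \approx 20.765 i$)
$\left(z{\left(-230,-602 \right)} + 175290\right) \left(r - 241922\right) = \left(\left(-230 - -602\right) + 175290\right) \left(\frac{8 i \sqrt{101926}}{123} - 241922\right) = \left(\left(-230 + 602\right) + 175290\right) \left(-241922 + \frac{8 i \sqrt{101926}}{123}\right) = \left(372 + 175290\right) \left(-241922 + \frac{8 i \sqrt{101926}}{123}\right) = 175662 \left(-241922 + \frac{8 i \sqrt{101926}}{123}\right) = -42496502364 + \frac{468432 i \sqrt{101926}}{41}$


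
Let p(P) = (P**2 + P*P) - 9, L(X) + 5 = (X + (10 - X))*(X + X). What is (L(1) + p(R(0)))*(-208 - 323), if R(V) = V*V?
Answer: -3186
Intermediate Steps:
R(V) = V**2
L(X) = -5 + 20*X (L(X) = -5 + (X + (10 - X))*(X + X) = -5 + 10*(2*X) = -5 + 20*X)
p(P) = -9 + 2*P**2 (p(P) = (P**2 + P**2) - 9 = 2*P**2 - 9 = -9 + 2*P**2)
(L(1) + p(R(0)))*(-208 - 323) = ((-5 + 20*1) + (-9 + 2*(0**2)**2))*(-208 - 323) = ((-5 + 20) + (-9 + 2*0**2))*(-531) = (15 + (-9 + 2*0))*(-531) = (15 + (-9 + 0))*(-531) = (15 - 9)*(-531) = 6*(-531) = -3186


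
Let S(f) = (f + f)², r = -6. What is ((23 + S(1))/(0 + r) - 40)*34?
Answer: -1513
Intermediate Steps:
S(f) = 4*f² (S(f) = (2*f)² = 4*f²)
((23 + S(1))/(0 + r) - 40)*34 = ((23 + 4*1²)/(0 - 6) - 40)*34 = ((23 + 4*1)/(-6) - 40)*34 = ((23 + 4)*(-⅙) - 40)*34 = (27*(-⅙) - 40)*34 = (-9/2 - 40)*34 = -89/2*34 = -1513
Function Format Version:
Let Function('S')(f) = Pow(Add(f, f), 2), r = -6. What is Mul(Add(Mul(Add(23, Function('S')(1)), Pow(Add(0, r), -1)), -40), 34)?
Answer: -1513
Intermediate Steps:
Function('S')(f) = Mul(4, Pow(f, 2)) (Function('S')(f) = Pow(Mul(2, f), 2) = Mul(4, Pow(f, 2)))
Mul(Add(Mul(Add(23, Function('S')(1)), Pow(Add(0, r), -1)), -40), 34) = Mul(Add(Mul(Add(23, Mul(4, Pow(1, 2))), Pow(Add(0, -6), -1)), -40), 34) = Mul(Add(Mul(Add(23, Mul(4, 1)), Pow(-6, -1)), -40), 34) = Mul(Add(Mul(Add(23, 4), Rational(-1, 6)), -40), 34) = Mul(Add(Mul(27, Rational(-1, 6)), -40), 34) = Mul(Add(Rational(-9, 2), -40), 34) = Mul(Rational(-89, 2), 34) = -1513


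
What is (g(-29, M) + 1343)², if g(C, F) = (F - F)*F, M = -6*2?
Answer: 1803649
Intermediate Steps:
M = -12
g(C, F) = 0 (g(C, F) = 0*F = 0)
(g(-29, M) + 1343)² = (0 + 1343)² = 1343² = 1803649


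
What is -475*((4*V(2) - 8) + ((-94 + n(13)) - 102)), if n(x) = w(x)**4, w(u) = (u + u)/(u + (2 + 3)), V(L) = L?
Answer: 597262625/6561 ≈ 91032.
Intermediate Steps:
w(u) = 2*u/(5 + u) (w(u) = (2*u)/(u + 5) = (2*u)/(5 + u) = 2*u/(5 + u))
n(x) = 16*x**4/(5 + x)**4 (n(x) = (2*x/(5 + x))**4 = 16*x**4/(5 + x)**4)
-475*((4*V(2) - 8) + ((-94 + n(13)) - 102)) = -475*((4*2 - 8) + ((-94 + 16*13**4/(5 + 13)**4) - 102)) = -475*((8 - 8) + ((-94 + 16*28561/18**4) - 102)) = -475*(0 + ((-94 + 16*28561*(1/104976)) - 102)) = -475*(0 + ((-94 + 28561/6561) - 102)) = -475*(0 + (-588173/6561 - 102)) = -475*(0 - 1257395/6561) = -475*(-1257395/6561) = 597262625/6561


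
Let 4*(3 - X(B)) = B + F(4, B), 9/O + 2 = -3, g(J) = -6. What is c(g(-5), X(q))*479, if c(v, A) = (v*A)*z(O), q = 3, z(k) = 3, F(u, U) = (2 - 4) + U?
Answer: -17244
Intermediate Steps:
F(u, U) = -2 + U
O = -9/5 (O = 9/(-2 - 3) = 9/(-5) = 9*(-⅕) = -9/5 ≈ -1.8000)
X(B) = 7/2 - B/2 (X(B) = 3 - (B + (-2 + B))/4 = 3 - (-2 + 2*B)/4 = 3 + (½ - B/2) = 7/2 - B/2)
c(v, A) = 3*A*v (c(v, A) = (v*A)*3 = (A*v)*3 = 3*A*v)
c(g(-5), X(q))*479 = (3*(7/2 - ½*3)*(-6))*479 = (3*(7/2 - 3/2)*(-6))*479 = (3*2*(-6))*479 = -36*479 = -17244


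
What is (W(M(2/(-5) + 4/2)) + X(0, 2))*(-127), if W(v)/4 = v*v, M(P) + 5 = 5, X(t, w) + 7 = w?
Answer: 635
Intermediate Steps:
X(t, w) = -7 + w
M(P) = 0 (M(P) = -5 + 5 = 0)
W(v) = 4*v² (W(v) = 4*(v*v) = 4*v²)
(W(M(2/(-5) + 4/2)) + X(0, 2))*(-127) = (4*0² + (-7 + 2))*(-127) = (4*0 - 5)*(-127) = (0 - 5)*(-127) = -5*(-127) = 635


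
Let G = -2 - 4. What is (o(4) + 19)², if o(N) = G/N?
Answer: 1225/4 ≈ 306.25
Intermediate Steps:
G = -6
o(N) = -6/N
(o(4) + 19)² = (-6/4 + 19)² = (-6*¼ + 19)² = (-3/2 + 19)² = (35/2)² = 1225/4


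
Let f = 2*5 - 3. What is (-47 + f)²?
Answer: 1600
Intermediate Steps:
f = 7 (f = 10 - 3 = 7)
(-47 + f)² = (-47 + 7)² = (-40)² = 1600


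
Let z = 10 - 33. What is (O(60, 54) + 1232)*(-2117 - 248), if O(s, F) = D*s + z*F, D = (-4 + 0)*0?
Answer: 23650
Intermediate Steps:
D = 0 (D = -4*0 = 0)
z = -23
O(s, F) = -23*F (O(s, F) = 0*s - 23*F = 0 - 23*F = -23*F)
(O(60, 54) + 1232)*(-2117 - 248) = (-23*54 + 1232)*(-2117 - 248) = (-1242 + 1232)*(-2365) = -10*(-2365) = 23650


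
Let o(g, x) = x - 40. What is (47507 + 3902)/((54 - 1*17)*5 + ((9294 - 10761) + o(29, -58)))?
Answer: -51409/1380 ≈ -37.253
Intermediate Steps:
o(g, x) = -40 + x
(47507 + 3902)/((54 - 1*17)*5 + ((9294 - 10761) + o(29, -58))) = (47507 + 3902)/((54 - 1*17)*5 + ((9294 - 10761) + (-40 - 58))) = 51409/((54 - 17)*5 + (-1467 - 98)) = 51409/(37*5 - 1565) = 51409/(185 - 1565) = 51409/(-1380) = 51409*(-1/1380) = -51409/1380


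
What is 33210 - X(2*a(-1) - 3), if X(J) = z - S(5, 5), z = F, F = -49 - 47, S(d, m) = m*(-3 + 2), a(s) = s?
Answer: 33301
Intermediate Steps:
S(d, m) = -m (S(d, m) = m*(-1) = -m)
F = -96
z = -96
X(J) = -91 (X(J) = -96 - (-1)*5 = -96 - 1*(-5) = -96 + 5 = -91)
33210 - X(2*a(-1) - 3) = 33210 - 1*(-91) = 33210 + 91 = 33301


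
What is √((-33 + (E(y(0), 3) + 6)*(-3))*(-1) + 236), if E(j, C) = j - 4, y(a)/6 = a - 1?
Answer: √257 ≈ 16.031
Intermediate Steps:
y(a) = -6 + 6*a (y(a) = 6*(a - 1) = 6*(-1 + a) = -6 + 6*a)
E(j, C) = -4 + j
√((-33 + (E(y(0), 3) + 6)*(-3))*(-1) + 236) = √((-33 + ((-4 + (-6 + 6*0)) + 6)*(-3))*(-1) + 236) = √((-33 + ((-4 + (-6 + 0)) + 6)*(-3))*(-1) + 236) = √((-33 + ((-4 - 6) + 6)*(-3))*(-1) + 236) = √((-33 + (-10 + 6)*(-3))*(-1) + 236) = √((-33 - 4*(-3))*(-1) + 236) = √((-33 + 12)*(-1) + 236) = √(-21*(-1) + 236) = √(21 + 236) = √257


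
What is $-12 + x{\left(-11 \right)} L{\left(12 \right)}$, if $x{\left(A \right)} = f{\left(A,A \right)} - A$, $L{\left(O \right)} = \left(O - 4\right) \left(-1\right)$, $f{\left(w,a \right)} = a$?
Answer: $-12$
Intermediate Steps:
$L{\left(O \right)} = 4 - O$ ($L{\left(O \right)} = \left(-4 + O\right) \left(-1\right) = 4 - O$)
$x{\left(A \right)} = 0$ ($x{\left(A \right)} = A - A = 0$)
$-12 + x{\left(-11 \right)} L{\left(12 \right)} = -12 + 0 \left(4 - 12\right) = -12 + 0 \left(-8\right) = -12 + 0 = -12$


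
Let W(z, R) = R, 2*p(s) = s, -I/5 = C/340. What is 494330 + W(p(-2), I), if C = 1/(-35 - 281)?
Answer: 10622163041/21488 ≈ 4.9433e+5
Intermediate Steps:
C = -1/316 (C = 1/(-316) = -1/316 ≈ -0.0031646)
I = 1/21488 (I = -(-5)/(316*340) = -5*(-1/107440) = 1/21488 ≈ 4.6538e-5)
p(s) = s/2
494330 + W(p(-2), I) = 494330 + 1/21488 = 10622163041/21488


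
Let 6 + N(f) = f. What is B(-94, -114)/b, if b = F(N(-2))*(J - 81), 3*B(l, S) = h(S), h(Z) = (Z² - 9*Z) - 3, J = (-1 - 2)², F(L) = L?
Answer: 4673/576 ≈ 8.1129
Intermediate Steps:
N(f) = -6 + f
J = 9 (J = (-3)² = 9)
h(Z) = -3 + Z² - 9*Z
B(l, S) = -1 - 3*S + S²/3 (B(l, S) = (-3 + S² - 9*S)/3 = -1 - 3*S + S²/3)
b = 576 (b = (-6 - 2)*(9 - 81) = -8*(-72) = 576)
B(-94, -114)/b = (-1 - 3*(-114) + (⅓)*(-114)²)/576 = (-1 + 342 + (⅓)*12996)*(1/576) = (-1 + 342 + 4332)*(1/576) = 4673*(1/576) = 4673/576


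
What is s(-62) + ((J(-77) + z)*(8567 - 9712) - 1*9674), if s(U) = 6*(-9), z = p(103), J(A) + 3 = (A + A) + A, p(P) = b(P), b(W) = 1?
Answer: 257057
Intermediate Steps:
p(P) = 1
J(A) = -3 + 3*A (J(A) = -3 + ((A + A) + A) = -3 + (2*A + A) = -3 + 3*A)
z = 1
s(U) = -54
s(-62) + ((J(-77) + z)*(8567 - 9712) - 1*9674) = -54 + (((-3 + 3*(-77)) + 1)*(8567 - 9712) - 1*9674) = -54 + (((-3 - 231) + 1)*(-1145) - 9674) = -54 + ((-234 + 1)*(-1145) - 9674) = -54 + (-233*(-1145) - 9674) = -54 + (266785 - 9674) = -54 + 257111 = 257057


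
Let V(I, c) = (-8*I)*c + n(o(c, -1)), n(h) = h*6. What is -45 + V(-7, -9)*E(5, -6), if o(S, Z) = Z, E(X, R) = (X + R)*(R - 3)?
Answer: -4635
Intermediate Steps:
E(X, R) = (-3 + R)*(R + X) (E(X, R) = (R + X)*(-3 + R) = (-3 + R)*(R + X))
n(h) = 6*h
V(I, c) = -6 - 8*I*c (V(I, c) = (-8*I)*c + 6*(-1) = -8*I*c - 6 = -6 - 8*I*c)
-45 + V(-7, -9)*E(5, -6) = -45 + (-6 - 8*(-7)*(-9))*((-6)**2 - 3*(-6) - 3*5 - 6*5) = -45 + (-6 - 504)*(36 + 18 - 15 - 30) = -45 - 510*9 = -45 - 4590 = -4635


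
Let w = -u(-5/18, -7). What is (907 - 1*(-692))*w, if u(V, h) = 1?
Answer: -1599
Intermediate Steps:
w = -1 (w = -1*1 = -1)
(907 - 1*(-692))*w = (907 - 1*(-692))*(-1) = (907 + 692)*(-1) = 1599*(-1) = -1599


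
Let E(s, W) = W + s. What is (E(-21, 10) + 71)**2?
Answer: 3600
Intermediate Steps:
(E(-21, 10) + 71)**2 = ((10 - 21) + 71)**2 = (-11 + 71)**2 = 60**2 = 3600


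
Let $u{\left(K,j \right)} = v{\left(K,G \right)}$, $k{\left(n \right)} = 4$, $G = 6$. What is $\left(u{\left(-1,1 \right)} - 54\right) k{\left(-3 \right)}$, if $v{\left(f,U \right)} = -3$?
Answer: $-228$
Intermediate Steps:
$u{\left(K,j \right)} = -3$
$\left(u{\left(-1,1 \right)} - 54\right) k{\left(-3 \right)} = \left(-3 - 54\right) 4 = \left(-57\right) 4 = -228$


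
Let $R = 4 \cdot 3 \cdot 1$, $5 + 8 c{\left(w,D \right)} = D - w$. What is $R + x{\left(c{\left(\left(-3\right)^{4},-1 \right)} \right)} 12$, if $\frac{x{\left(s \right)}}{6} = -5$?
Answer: $-348$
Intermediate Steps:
$c{\left(w,D \right)} = - \frac{5}{8} - \frac{w}{8} + \frac{D}{8}$ ($c{\left(w,D \right)} = - \frac{5}{8} + \frac{D - w}{8} = - \frac{5}{8} + \left(- \frac{w}{8} + \frac{D}{8}\right) = - \frac{5}{8} - \frac{w}{8} + \frac{D}{8}$)
$x{\left(s \right)} = -30$ ($x{\left(s \right)} = 6 \left(-5\right) = -30$)
$R = 12$ ($R = 12 \cdot 1 = 12$)
$R + x{\left(c{\left(\left(-3\right)^{4},-1 \right)} \right)} 12 = 12 - 360 = -348$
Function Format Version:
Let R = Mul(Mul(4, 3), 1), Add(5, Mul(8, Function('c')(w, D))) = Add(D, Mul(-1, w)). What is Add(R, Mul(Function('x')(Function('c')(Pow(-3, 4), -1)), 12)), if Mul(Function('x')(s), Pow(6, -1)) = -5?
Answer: -348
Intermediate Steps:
Function('c')(w, D) = Add(Rational(-5, 8), Mul(Rational(-1, 8), w), Mul(Rational(1, 8), D)) (Function('c')(w, D) = Add(Rational(-5, 8), Mul(Rational(1, 8), Add(D, Mul(-1, w)))) = Add(Rational(-5, 8), Add(Mul(Rational(-1, 8), w), Mul(Rational(1, 8), D))) = Add(Rational(-5, 8), Mul(Rational(-1, 8), w), Mul(Rational(1, 8), D)))
Function('x')(s) = -30 (Function('x')(s) = Mul(6, -5) = -30)
R = 12 (R = Mul(12, 1) = 12)
Add(R, Mul(Function('x')(Function('c')(Pow(-3, 4), -1)), 12)) = Add(12, Mul(-30, 12)) = Add(12, -360) = -348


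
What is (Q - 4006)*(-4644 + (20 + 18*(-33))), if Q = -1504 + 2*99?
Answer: 27718016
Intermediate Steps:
Q = -1306 (Q = -1504 + 198 = -1306)
(Q - 4006)*(-4644 + (20 + 18*(-33))) = (-1306 - 4006)*(-4644 + (20 + 18*(-33))) = -5312*(-4644 + (20 - 594)) = -5312*(-4644 - 574) = -5312*(-5218) = 27718016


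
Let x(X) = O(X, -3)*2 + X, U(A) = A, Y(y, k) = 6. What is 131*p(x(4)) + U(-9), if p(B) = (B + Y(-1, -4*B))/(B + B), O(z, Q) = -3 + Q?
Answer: 59/8 ≈ 7.3750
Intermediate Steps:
x(X) = -12 + X (x(X) = (-3 - 3)*2 + X = -6*2 + X = -12 + X)
p(B) = (6 + B)/(2*B) (p(B) = (B + 6)/(B + B) = (6 + B)/((2*B)) = (6 + B)*(1/(2*B)) = (6 + B)/(2*B))
131*p(x(4)) + U(-9) = 131*((6 + (-12 + 4))/(2*(-12 + 4))) - 9 = 131*((½)*(6 - 8)/(-8)) - 9 = 131*((½)*(-⅛)*(-2)) - 9 = 131*(⅛) - 9 = 131/8 - 9 = 59/8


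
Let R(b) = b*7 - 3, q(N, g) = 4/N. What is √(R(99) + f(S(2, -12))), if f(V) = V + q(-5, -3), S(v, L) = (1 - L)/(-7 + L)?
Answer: √6213855/95 ≈ 26.240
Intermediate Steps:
S(v, L) = (1 - L)/(-7 + L)
f(V) = -⅘ + V (f(V) = V + 4/(-5) = V + 4*(-⅕) = V - ⅘ = -⅘ + V)
R(b) = -3 + 7*b (R(b) = 7*b - 3 = -3 + 7*b)
√(R(99) + f(S(2, -12))) = √((-3 + 7*99) + (-⅘ + (1 - 1*(-12))/(-7 - 12))) = √((-3 + 693) + (-⅘ + (1 + 12)/(-19))) = √(690 + (-⅘ - 1/19*13)) = √(690 + (-⅘ - 13/19)) = √(690 - 141/95) = √(65409/95) = √6213855/95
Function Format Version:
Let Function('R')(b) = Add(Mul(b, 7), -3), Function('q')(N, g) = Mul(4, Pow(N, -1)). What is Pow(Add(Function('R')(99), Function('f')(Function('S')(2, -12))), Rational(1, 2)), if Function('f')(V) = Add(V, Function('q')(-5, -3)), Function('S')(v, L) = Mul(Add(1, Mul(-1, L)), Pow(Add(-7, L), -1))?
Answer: Mul(Rational(1, 95), Pow(6213855, Rational(1, 2))) ≈ 26.240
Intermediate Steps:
Function('S')(v, L) = Mul(Pow(Add(-7, L), -1), Add(1, Mul(-1, L)))
Function('f')(V) = Add(Rational(-4, 5), V) (Function('f')(V) = Add(V, Mul(4, Pow(-5, -1))) = Add(V, Mul(4, Rational(-1, 5))) = Add(V, Rational(-4, 5)) = Add(Rational(-4, 5), V))
Function('R')(b) = Add(-3, Mul(7, b)) (Function('R')(b) = Add(Mul(7, b), -3) = Add(-3, Mul(7, b)))
Pow(Add(Function('R')(99), Function('f')(Function('S')(2, -12))), Rational(1, 2)) = Pow(Add(Add(-3, Mul(7, 99)), Add(Rational(-4, 5), Mul(Pow(Add(-7, -12), -1), Add(1, Mul(-1, -12))))), Rational(1, 2)) = Pow(Add(Add(-3, 693), Add(Rational(-4, 5), Mul(Pow(-19, -1), Add(1, 12)))), Rational(1, 2)) = Pow(Add(690, Add(Rational(-4, 5), Mul(Rational(-1, 19), 13))), Rational(1, 2)) = Pow(Add(690, Add(Rational(-4, 5), Rational(-13, 19))), Rational(1, 2)) = Pow(Add(690, Rational(-141, 95)), Rational(1, 2)) = Pow(Rational(65409, 95), Rational(1, 2)) = Mul(Rational(1, 95), Pow(6213855, Rational(1, 2)))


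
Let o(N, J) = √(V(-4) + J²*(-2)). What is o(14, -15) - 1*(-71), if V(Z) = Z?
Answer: 71 + I*√454 ≈ 71.0 + 21.307*I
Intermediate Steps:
o(N, J) = √(-4 - 2*J²) (o(N, J) = √(-4 + J²*(-2)) = √(-4 - 2*J²))
o(14, -15) - 1*(-71) = √(-4 - 2*(-15)²) - 1*(-71) = √(-4 - 2*225) + 71 = √(-4 - 450) + 71 = √(-454) + 71 = I*√454 + 71 = 71 + I*√454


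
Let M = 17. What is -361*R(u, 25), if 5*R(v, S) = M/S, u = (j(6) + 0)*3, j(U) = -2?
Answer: -6137/125 ≈ -49.096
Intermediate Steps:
u = -6 (u = (-2 + 0)*3 = -2*3 = -6)
R(v, S) = 17/(5*S) (R(v, S) = (17/S)/5 = 17/(5*S))
-361*R(u, 25) = -6137/(5*25) = -361*17/125 = -6137/125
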